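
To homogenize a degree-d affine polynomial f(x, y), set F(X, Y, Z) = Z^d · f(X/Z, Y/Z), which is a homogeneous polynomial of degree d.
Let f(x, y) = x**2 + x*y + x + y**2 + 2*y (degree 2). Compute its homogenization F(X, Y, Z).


F(X, Y, Z) = X**2 + X*Y + X*Z + Y**2 + 2*Y*Z

deg(f) = 2.
Substitute x = X/Z, y = Y/Z into f, then multiply by Z^2.
  monomial 1·x^2·y^0 ↦ 1·X^2·Y^0·Z^0.
  monomial 1·x^1·y^1 ↦ 1·X^1·Y^1·Z^0.
  monomial 1·x^1·y^0 ↦ 1·X^1·Y^0·Z^1.
  monomial 1·x^0·y^2 ↦ 1·X^0·Y^2·Z^0.
  monomial 2·x^0·y^1 ↦ 2·X^0·Y^1·Z^1.
Collecting: F(X, Y, Z) = X**2 + X*Y + X*Z + Y**2 + 2*Y*Z.


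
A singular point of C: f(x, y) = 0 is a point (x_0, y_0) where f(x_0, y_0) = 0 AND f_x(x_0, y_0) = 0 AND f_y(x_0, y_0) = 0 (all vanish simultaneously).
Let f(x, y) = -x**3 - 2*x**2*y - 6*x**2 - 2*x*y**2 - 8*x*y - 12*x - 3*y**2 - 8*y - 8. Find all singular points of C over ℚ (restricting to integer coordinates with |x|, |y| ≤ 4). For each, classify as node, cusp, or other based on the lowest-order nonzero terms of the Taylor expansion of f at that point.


Singular points: {(-2, 0)}; classification: cusp.

Compute partial derivatives:
  f_x = -3*x**2 - 4*x*y - 12*x - 2*y**2 - 8*y - 12.
  f_y = -2*x**2 - 4*x*y - 8*x - 6*y - 8.
Scan x_0 ∈ {−4, ..., 4}. For each x_0, f_y(x_0, y) is a polynomial in y; find its integer roots y ∈ {−4, ..., 4}, then test f_x and f at those candidates.
  x = -4: f_y(-4, y) = 10*y - 8; no integer root y with |y| ≤ 4.
  x = -3: f_y(-3, y) = 6*y - 2; no integer root y with |y| ≤ 4.
  x = -2: f_y(-2, y) = 2*y; vanishes at y ∈ {0}. (-2, 0): f_x = 0, f = 0 — SINGULAR.
  x = -1: f_y(-1, y) = -2*y - 2; vanishes at y ∈ {-1}. (-1, -1): f_x = -1 ≠ 0.
  x = 0: f_y(0, y) = -6*y - 8; no integer root y with |y| ≤ 4.
  x = 1: f_y(1, y) = -10*y - 18; no integer root y with |y| ≤ 4.
  x = 2: f_y(2, y) = -14*y - 32; no integer root y with |y| ≤ 4.
  x = 3: f_y(3, y) = -18*y - 50; no integer root y with |y| ≤ 4.
  x = 4: f_y(4, y) = -22*y - 72; no integer root y with |y| ≤ 4.
Only singular point on the grid: (-2, 0).
Classify: substitute x = -2 + u, y = 0 + v and expand: f = -u**3 - 2*u**2*v - 2*u*v**2 + v**2.
No constant or linear terms (consistent with a singular point). Quadratic part: v**2. Cubic part: -u**3 - 2*u**2*v - 2*u*v**2.
The quadratic part v**2 is a perfect square, so there is a single (double) tangent line v = 0, i.e. y = 0. Restricting the cubic part to that line (v = 0) leaves -u**3 ≠ 0, so f is not divisible by v and the branch is v² ≈ u**3 to lowest order — this is a cusp.
Classification: cusp.


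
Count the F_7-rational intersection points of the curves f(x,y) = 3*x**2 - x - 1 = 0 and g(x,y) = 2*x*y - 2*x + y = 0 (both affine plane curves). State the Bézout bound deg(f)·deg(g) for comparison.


Common zeros: ∅; count = 0; Bézout bound = 4.

deg(f) = 2, deg(g) = 2, so Bézout bound = 4.
Scan x ∈ F_7. For each x, list the y ∈ F_7 with f(x, y) ≡ 0 and those with g(x, y) ≡ 0 (mod 7); the common zeros in that column are the intersection.
  x = 0: f ≡ 0 at y ∈ ∅; g ≡ 0 at y ∈ {0}; common: ∅.
  x = 1: f ≡ 0 at y ∈ ∅; g ≡ 0 at y ∈ {3}; common: ∅.
  x = 2: f ≡ 0 at y ∈ ∅; g ≡ 0 at y ∈ {5}; common: ∅.
  x = 3: f ≡ 0 at y ∈ ∅; g ≡ 0 at y ∈ ∅; common: ∅.
  x = 4: f ≡ 0 at y ∈ ∅; g ≡ 0 at y ∈ {4}; common: ∅.
  x = 5: f ≡ 0 at y ∈ ∅; g ≡ 0 at y ∈ {6}; common: ∅.
  x = 6: f ≡ 0 at y ∈ ∅; g ≡ 0 at y ∈ {2}; common: ∅.
Collecting: common zeros = ∅, so the count is 0.
Comparison with the Bézout bound: 0 ≤ 4 = deg(f)·deg(g), as expected for curves with no common component (the affine F_7-count falls short of the bound because intersections may lie at infinity, over extension fields, or carry multiplicity).


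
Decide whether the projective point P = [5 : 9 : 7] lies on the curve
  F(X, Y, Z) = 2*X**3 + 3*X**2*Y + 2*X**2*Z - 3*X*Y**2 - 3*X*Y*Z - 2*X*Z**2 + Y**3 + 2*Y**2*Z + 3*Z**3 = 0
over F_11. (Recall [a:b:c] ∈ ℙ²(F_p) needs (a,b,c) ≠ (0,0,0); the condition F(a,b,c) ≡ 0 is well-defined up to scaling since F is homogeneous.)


F(5,9,7) ≡ 10 (mod 11); P is NOT on the curve.

Evaluate F(5, 9, 7) term-by-term (mod 11).
  2*X**3 ↦ 2·125·1·1 = 250
  3*X**2*Y ↦ 3·25·9·1 = 675
  2*X**2*Z ↦ 2·25·1·7 = 350
  -3*X*Y**2 ↦ -3·5·81·1 = -1215
  -3*X*Y*Z ↦ -3·5·9·7 = -945
  -2*X*Z**2 ↦ -2·5·1·49 = -490
  Y**3 ↦ 1·1·729·1 = 729
  2*Y**2*Z ↦ 2·1·81·7 = 1134
  3*Z**3 ↦ 3·1·1·343 = 1029
Sum: F(5, 9, 7) = (250) + (675) + (350) + (-1215) + (-945) + (-490) + (729) + (1134) + (1029) = 1517.
Reducing mod 11: 1517 ≡ 10 (mod 11).
Since F(a, b, c) ≡ 10 ≠ 0 (mod 11), P does NOT lie on the curve.


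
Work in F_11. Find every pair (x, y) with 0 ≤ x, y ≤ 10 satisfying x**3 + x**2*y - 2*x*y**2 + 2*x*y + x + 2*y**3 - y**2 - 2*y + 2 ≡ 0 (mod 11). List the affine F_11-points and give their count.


Affine F_11-points: {(0, 8), (1, 4), (1, 7), (2, 7), (5, 0), (7, 0), (7, 4), (7, 9), (8, 5), (10, 0), (10, 1), (10, 4)}; count = 12.

For each of the 121 pairs (x, y) ∈ F_11², evaluate f(x, y) mod 11. Record the zeros.
  x = 0: [0↦2, 1↦1, 2↦10, 3↦8, 4↦7, 5↦8, 6↦1, 7↦9, 8↦0, 9↦8, 10↦1]  zeros at y ∈ {8}
  x = 1: [0↦4, 1↦4, 2↦10, 3↦1, 4↦0, 5↦8, 6↦4, 7↦0, 8↦8, 9↦7, 10↦9]  zeros at y ∈ {4, 7}
  x = 2: [0↦1, 1↦4, 2↦9, 3↦6, 4↦7, 5↦2, 6↦3, 7↦0, 8↦5, 9↦8, 10↦10]  zeros at y ∈ {7}
  x = 3: [0↦10, 1↦7, 2↦2, 3↦7, 4↦1, 5↦7, 6↦4, 7↦4, 8↦8, 9↦6, 10↦10]  zeros at y ∈ ∅
  x = 4: [0↦4, 1↦8, 2↦6, 3↦10, 4↦10, 5↦7, 6↦2, 7↦7, 8↦1, 9↦7, 10↦4]  zeros at y ∈ ∅
  x = 5: [0↦0, 1↦2, 2↦5, 3↦10, 4↦7, 5↦8, 6↦3, 7↦4, 8↦1, 9↦6, 10↦9]  zeros at y ∈ {0}
  x = 6: [0↦4, 1↦6, 2↦5, 3↦2, 4↦9, 5↦5, 6↦2, 7↦1, 8↦3, 9↦9, 10↦9]  zeros at y ∈ ∅
  x = 7: [0↦0, 1↦4, 2↦1, 3↦3, 4↦0, 5↦4, 6↦5, 7↦4, 8↦2, 9↦0, 10↦10]  zeros at y ∈ {0, 4, 9}
  x = 8: [0↦5, 1↦2, 2↦10, 3↦8, 4↦8, 5↦0, 6↦7, 7↦8, 8↦4, 9↦7, 10↦7]  zeros at y ∈ {5}
  x = 9: [0↦3, 1↦6, 2↦5, 3↦1, 4↦6, 5↦10, 6↦3, 7↦8, 8↦4, 9↦3, 10↦6]  zeros at y ∈ ∅
  x = 10: [0↦0, 1↦0, 2↦3, 3↦10, 4↦0, 5↦7, 6↦10, 7↦10, 8↦8, 9↦5, 10↦2]  zeros at y ∈ {0, 1, 4}
Collecting zeros: affine points = {(0, 8), (1, 4), (1, 7), (2, 7), (5, 0), (7, 0), (7, 4), (7, 9), (8, 5), (10, 0), (10, 1), (10, 4)}.
Total count |C(F_11)_aff| = 12.


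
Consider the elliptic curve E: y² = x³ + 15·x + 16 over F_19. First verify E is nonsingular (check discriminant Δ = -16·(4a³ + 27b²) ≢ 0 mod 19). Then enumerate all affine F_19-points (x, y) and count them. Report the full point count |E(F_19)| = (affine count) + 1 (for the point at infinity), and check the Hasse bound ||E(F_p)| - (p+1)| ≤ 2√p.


Affine points = {(0, 4), (0, 15), (2, 4), (2, 15), (4, 8), (4, 11), (5, 8), (5, 11), (9, 5), (9, 14), (10, 8), (10, 11), (11, 7), (11, 12), (12, 9), (12, 10), (14, 5), (14, 14), (15, 5), (15, 14), (16, 1), (16, 18), (17, 4), (17, 15), (18, 0)}; affine count = 25; |E(F_19)| = 26.

Discriminant check: Δ ∝ 4a³ + 27b² = 4·15³ + 27·16² = 4·3375 + 27·256 ≡ 6 (mod 19). Nonzero ⇒ E is nonsingular.
For each x ∈ F_19, compute rhs = x³ + 15·x + 16 mod 19, then count y ∈ F_19 with y² ≡ rhs.
  x = 0: rhs = 16, matching y values: 4, 15 (2 points).
  x = 1: rhs = 13, matching y values: none (0 points).
  x = 2: rhs = 16, matching y values: 4, 15 (2 points).
  x = 3: rhs = 12, matching y values: none (0 points).
  x = 4: rhs = 7, matching y values: 8, 11 (2 points).
  x = 5: rhs = 7, matching y values: 8, 11 (2 points).
  x = 6: rhs = 18, matching y values: none (0 points).
  x = 7: rhs = 8, matching y values: none (0 points).
  x = 8: rhs = 2, matching y values: none (0 points).
  x = 9: rhs = 6, matching y values: 5, 14 (2 points).
  x = 10: rhs = 7, matching y values: 8, 11 (2 points).
  x = 11: rhs = 11, matching y values: 7, 12 (2 points).
  x = 12: rhs = 5, matching y values: 9, 10 (2 points).
  x = 13: rhs = 14, matching y values: none (0 points).
  x = 14: rhs = 6, matching y values: 5, 14 (2 points).
  x = 15: rhs = 6, matching y values: 5, 14 (2 points).
  x = 16: rhs = 1, matching y values: 1, 18 (2 points).
  x = 17: rhs = 16, matching y values: 4, 15 (2 points).
  x = 18: rhs = 0, matching y values: 0 (1 points).
Total affine count: 25.
Full point count |E(F_19)| = 25 + 1 = 26.
Hasse bound: |26 − (19+1)| = |6| = 6 ≤ 2√19 ≈ 8.7178 ✓.


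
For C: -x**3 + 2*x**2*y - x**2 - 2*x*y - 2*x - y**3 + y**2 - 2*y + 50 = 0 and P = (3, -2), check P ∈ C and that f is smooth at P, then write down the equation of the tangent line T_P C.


Tangent line at P: -55*x - 6*y + 153 = 0.

Step 1: f(3, -2) = 0, so P lies on C.
Step 2: partial derivatives
  f_x(x, y) = -3*x**2 + 4*x*y - 2*x - 2*y - 2, f_y(x, y) = 2*x**2 - 2*x - 3*y**2 + 2*y - 2.
  f_x(P) = -55, f_y(P) = -6 (gradient nonzero, so P is smooth).
Step 3: tangent line at P: -55·(x − 3) + -6·(y − -2) = 0.
Expanding: -55*x - 6*y + 153 = 0.


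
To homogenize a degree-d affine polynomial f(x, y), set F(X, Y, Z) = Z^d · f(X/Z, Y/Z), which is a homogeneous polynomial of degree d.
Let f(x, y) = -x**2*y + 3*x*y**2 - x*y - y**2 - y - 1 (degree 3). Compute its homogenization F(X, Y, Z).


F(X, Y, Z) = -X**2*Y + 3*X*Y**2 - X*Y*Z - Y**2*Z - Y*Z**2 - Z**3

deg(f) = 3.
Substitute x = X/Z, y = Y/Z into f, then multiply by Z^3.
  monomial -1·x^2·y^1 ↦ -1·X^2·Y^1·Z^0.
  monomial 3·x^1·y^2 ↦ 3·X^1·Y^2·Z^0.
  monomial -1·x^1·y^1 ↦ -1·X^1·Y^1·Z^1.
  monomial -1·x^0·y^2 ↦ -1·X^0·Y^2·Z^1.
  monomial -1·x^0·y^1 ↦ -1·X^0·Y^1·Z^2.
  monomial -1·x^0·y^0 ↦ -1·X^0·Y^0·Z^3.
Collecting: F(X, Y, Z) = -X**2*Y + 3*X*Y**2 - X*Y*Z - Y**2*Z - Y*Z**2 - Z**3.


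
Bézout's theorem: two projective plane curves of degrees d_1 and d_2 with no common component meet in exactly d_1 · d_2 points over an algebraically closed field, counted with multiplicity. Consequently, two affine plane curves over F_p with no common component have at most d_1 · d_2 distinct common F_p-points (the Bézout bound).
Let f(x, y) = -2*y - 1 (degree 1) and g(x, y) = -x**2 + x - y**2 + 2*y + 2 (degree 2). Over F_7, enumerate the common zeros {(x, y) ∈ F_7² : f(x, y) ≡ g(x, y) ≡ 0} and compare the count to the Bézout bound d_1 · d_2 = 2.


Common zeros: {(3, 3), (5, 3)}; count = 2; Bézout bound = 2.

deg(f) = 1, deg(g) = 2, so Bézout bound = 2.
Scan x ∈ F_7. For each x, list the y ∈ F_7 with f(x, y) ≡ 0 and those with g(x, y) ≡ 0 (mod 7); the common zeros in that column are the intersection.
  x = 0: f ≡ 0 at y ∈ {3}; g ≡ 0 at y ∈ ∅; common: ∅.
  x = 1: f ≡ 0 at y ∈ {3}; g ≡ 0 at y ∈ ∅; common: ∅.
  x = 2: f ≡ 0 at y ∈ {3}; g ≡ 0 at y ∈ {0, 2}; common: ∅.
  x = 3: f ≡ 0 at y ∈ {3}; g ≡ 0 at y ∈ {3, 6}; common: {3}.
  x = 4: f ≡ 0 at y ∈ {3}; g ≡ 0 at y ∈ ∅; common: ∅.
  x = 5: f ≡ 0 at y ∈ {3}; g ≡ 0 at y ∈ {3, 6}; common: {3}.
  x = 6: f ≡ 0 at y ∈ {3}; g ≡ 0 at y ∈ {0, 2}; common: ∅.
Collecting: common zeros = {(3, 3), (5, 3)}, so the count is 2.
Comparison with the Bézout bound: 2 ≤ 2 = deg(f)·deg(g), as expected for curves with no common component (the bound is attained).


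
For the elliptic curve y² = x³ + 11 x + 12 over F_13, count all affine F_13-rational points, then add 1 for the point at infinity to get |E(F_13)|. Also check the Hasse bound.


Affine points = {(0, 5), (0, 8), (2, 4), (2, 9), (4, 4), (4, 9), (5, 6), (5, 7), (7, 4), (7, 9), (8, 1), (8, 12), (10, 2), (10, 11), (12, 0)}; affine count = 15; |E(F_13)| = 16.

Discriminant check: Δ ∝ 4a³ + 27b² = 4·11³ + 27·12² = 4·1331 + 27·144 ≡ 8 (mod 13). Nonzero ⇒ E is nonsingular.
For each x ∈ F_13, compute rhs = x³ + 11·x + 12 mod 13, then count y ∈ F_13 with y² ≡ rhs.
  x = 0: rhs = 12, matching y values: 5, 8 (2 points).
  x = 1: rhs = 11, matching y values: none (0 points).
  x = 2: rhs = 3, matching y values: 4, 9 (2 points).
  x = 3: rhs = 7, matching y values: none (0 points).
  x = 4: rhs = 3, matching y values: 4, 9 (2 points).
  x = 5: rhs = 10, matching y values: 6, 7 (2 points).
  x = 6: rhs = 8, matching y values: none (0 points).
  x = 7: rhs = 3, matching y values: 4, 9 (2 points).
  x = 8: rhs = 1, matching y values: 1, 12 (2 points).
  x = 9: rhs = 8, matching y values: none (0 points).
  x = 10: rhs = 4, matching y values: 2, 11 (2 points).
  x = 11: rhs = 8, matching y values: none (0 points).
  x = 12: rhs = 0, matching y values: 0 (1 points).
Total affine count: 15.
Full point count |E(F_13)| = 15 + 1 = 16.
Hasse bound: |16 − (13+1)| = |2| = 2 ≤ 2√13 ≈ 7.2111 ✓.


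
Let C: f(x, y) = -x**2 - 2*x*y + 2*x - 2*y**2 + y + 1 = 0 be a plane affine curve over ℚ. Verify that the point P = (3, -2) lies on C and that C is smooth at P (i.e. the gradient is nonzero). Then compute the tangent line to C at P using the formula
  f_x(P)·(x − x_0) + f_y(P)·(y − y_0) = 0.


Tangent line at P: 3*y + 6 = 0.

Step 1: f(3, -2) = 0, so P lies on C.
Step 2: partial derivatives
  f_x(x, y) = -2*x - 2*y + 2, f_y(x, y) = -2*x - 4*y + 1.
  f_x(P) = 0, f_y(P) = 3 (gradient nonzero, so P is smooth).
Step 3: tangent line at P: 0·(x − 3) + 3·(y − -2) = 0.
Expanding: 3*y + 6 = 0.


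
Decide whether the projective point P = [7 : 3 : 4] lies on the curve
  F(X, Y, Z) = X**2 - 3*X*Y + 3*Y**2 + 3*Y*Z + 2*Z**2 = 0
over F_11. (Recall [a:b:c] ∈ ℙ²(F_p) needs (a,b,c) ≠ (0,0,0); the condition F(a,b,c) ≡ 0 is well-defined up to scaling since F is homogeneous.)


F(7,3,4) ≡ 4 (mod 11); P is NOT on the curve.

Evaluate F(7, 3, 4) term-by-term (mod 11).
  X**2 ↦ 1·49·1·1 = 49
  -3*X*Y ↦ -3·7·3·1 = -63
  3*Y**2 ↦ 3·1·9·1 = 27
  3*Y*Z ↦ 3·1·3·4 = 36
  2*Z**2 ↦ 2·1·1·16 = 32
Sum: F(7, 3, 4) = (49) + (-63) + (27) + (36) + (32) = 81.
Reducing mod 11: 81 ≡ 4 (mod 11).
Since F(a, b, c) ≡ 4 ≠ 0 (mod 11), P does NOT lie on the curve.


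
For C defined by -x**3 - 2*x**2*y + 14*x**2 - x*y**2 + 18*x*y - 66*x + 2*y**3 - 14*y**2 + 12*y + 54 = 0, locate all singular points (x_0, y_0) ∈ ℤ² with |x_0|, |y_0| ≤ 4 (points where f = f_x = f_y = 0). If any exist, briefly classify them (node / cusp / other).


Singular points: {(3, 3)}; classification: node.

Compute partial derivatives:
  f_x = -3*x**2 - 4*x*y + 28*x - y**2 + 18*y - 66.
  f_y = -2*x**2 - 2*x*y + 18*x + 6*y**2 - 28*y + 12.
Scan x_0 ∈ {−4, ..., 4}. For each x_0, f_y(x_0, y) is a polynomial in y; find its integer roots y ∈ {−4, ..., 4}, then test f_x and f at those candidates.
  x = -4: f_y(-4, y) = 6*y**2 - 20*y - 92; no integer root y with |y| ≤ 4.
  x = -3: f_y(-3, y) = 6*y**2 - 22*y - 60; no integer root y with |y| ≤ 4.
  x = -2: f_y(-2, y) = 6*y**2 - 24*y - 32; no integer root y with |y| ≤ 4.
  x = -1: f_y(-1, y) = 6*y**2 - 26*y - 8; no integer root y with |y| ≤ 4.
  x = 0: f_y(0, y) = 6*y**2 - 28*y + 12; no integer root y with |y| ≤ 4.
  x = 1: f_y(1, y) = 6*y**2 - 30*y + 28; no integer root y with |y| ≤ 4.
  x = 2: f_y(2, y) = 6*y**2 - 32*y + 40; vanishes at y ∈ {2}. (2, 2): f_x = -6 ≠ 0.
  x = 3: f_y(3, y) = 6*y**2 - 34*y + 48; vanishes at y ∈ {3}. (3, 3): f_x = 0, f = 0 — SINGULAR.
  x = 4: f_y(4, y) = 6*y**2 - 36*y + 52; no integer root y with |y| ≤ 4.
Only singular point on the grid: (3, 3).
Classify: substitute x = 3 + u, y = 3 + v and expand: f = -u**3 - 2*u**2*v - u**2 - u*v**2 + 2*v**3 + v**2.
No constant or linear terms (consistent with a singular point). Quadratic part: -u**2 + v**2. Cubic part: -u**3 - 2*u**2*v - u*v**2 + 2*v**3.
The quadratic part v**2 - u**2 = (v − u)(v + u) splits into two distinct linear factors, so there are two distinct tangent lines y − 3 = ±(x − 3) — this is a node (ordinary double point).
Classification: node.


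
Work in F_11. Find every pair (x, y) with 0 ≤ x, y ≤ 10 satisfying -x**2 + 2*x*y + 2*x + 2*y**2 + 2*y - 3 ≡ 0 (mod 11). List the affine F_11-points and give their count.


Affine F_11-points: {(2, 3), (2, 5), (4, 0), (4, 6), (6, 1), (6, 3), (9, 0), (9, 1), (10, 5), (10, 6)}; count = 10.

For each of the 121 pairs (x, y) ∈ F_11², evaluate f(x, y) mod 11. Record the zeros.
  x = 0: [0↦8, 1↦1, 2↦9, 3↦10, 4↦4, 5↦2, 6↦4, 7↦10, 8↦9, 9↦1, 10↦8]  zeros at y ∈ ∅
  x = 1: [0↦9, 1↦4, 2↦3, 3↦6, 4↦2, 5↦2, 6↦6, 7↦3, 8↦4, 9↦9, 10↦7]  zeros at y ∈ ∅
  x = 2: [0↦8, 1↦5, 2↦6, 3↦0, 4↦9, 5↦0, 6↦6, 7↦5, 8↦8, 9↦4, 10↦4]  zeros at y ∈ {3, 5}
  x = 3: [0↦5, 1↦4, 2↦7, 3↦3, 4↦3, 5↦7, 6↦4, 7↦5, 8↦10, 9↦8, 10↦10]  zeros at y ∈ ∅
  x = 4: [0↦0, 1↦1, 2↦6, 3↦4, 4↦6, 5↦1, 6↦0, 7↦3, 8↦10, 9↦10, 10↦3]  zeros at y ∈ {0, 6}
  x = 5: [0↦4, 1↦7, 2↦3, 3↦3, 4↦7, 5↦4, 6↦5, 7↦10, 8↦8, 9↦10, 10↦5]  zeros at y ∈ ∅
  x = 6: [0↦6, 1↦0, 2↦9, 3↦0, 4↦6, 5↦5, 6↦8, 7↦4, 8↦4, 9↦8, 10↦5]  zeros at y ∈ {1, 3}
  x = 7: [0↦6, 1↦2, 2↦2, 3↦6, 4↦3, 5↦4, 6↦9, 7↦7, 8↦9, 9↦4, 10↦3]  zeros at y ∈ ∅
  x = 8: [0↦4, 1↦2, 2↦4, 3↦10, 4↦9, 5↦1, 6↦8, 7↦8, 8↦1, 9↦9, 10↦10]  zeros at y ∈ ∅
  x = 9: [0↦0, 1↦0, 2↦4, 3↦1, 4↦2, 5↦7, 6↦5, 7↦7, 8↦2, 9↦1, 10↦4]  zeros at y ∈ {0, 1}
  x = 10: [0↦5, 1↦7, 2↦2, 3↦1, 4↦4, 5↦0, 6↦0, 7↦4, 8↦1, 9↦2, 10↦7]  zeros at y ∈ {5, 6}
Collecting zeros: affine points = {(2, 3), (2, 5), (4, 0), (4, 6), (6, 1), (6, 3), (9, 0), (9, 1), (10, 5), (10, 6)}.
Total count |C(F_11)_aff| = 10.


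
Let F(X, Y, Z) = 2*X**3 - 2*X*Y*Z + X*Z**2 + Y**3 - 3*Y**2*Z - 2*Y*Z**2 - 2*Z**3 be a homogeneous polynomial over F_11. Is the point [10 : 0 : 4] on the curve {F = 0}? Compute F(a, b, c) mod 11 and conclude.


F(10,0,4) ≡ 8 (mod 11); P is NOT on the curve.

Evaluate F(10, 0, 4) term-by-term (mod 11).
  2*X**3 ↦ 2·1000·1·1 = 2000
  -2*X*Y*Z ↦ -2·10·0·4 = 0
  X*Z**2 ↦ 1·10·1·16 = 160
  Y**3 ↦ 1·1·0·1 = 0
  -3*Y**2*Z ↦ -3·1·0·4 = 0
  -2*Y*Z**2 ↦ -2·1·0·16 = 0
  -2*Z**3 ↦ -2·1·1·64 = -128
Sum: F(10, 0, 4) = (2000) + (0) + (160) + (0) + (0) + (0) + (-128) = 2032.
Reducing mod 11: 2032 ≡ 8 (mod 11).
Since F(a, b, c) ≡ 8 ≠ 0 (mod 11), P does NOT lie on the curve.


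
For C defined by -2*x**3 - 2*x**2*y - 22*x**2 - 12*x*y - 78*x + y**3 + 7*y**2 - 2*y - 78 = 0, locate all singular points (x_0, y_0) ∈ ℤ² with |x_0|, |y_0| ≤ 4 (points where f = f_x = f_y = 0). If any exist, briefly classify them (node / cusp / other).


Singular points: {(-3, -2)}; classification: cusp.

Compute partial derivatives:
  f_x = -6*x**2 - 4*x*y - 44*x - 12*y - 78.
  f_y = -2*x**2 - 12*x + 3*y**2 + 14*y - 2.
Scan x_0 ∈ {−4, ..., 4}. For each x_0, f_y(x_0, y) is a polynomial in y; find its integer roots y ∈ {−4, ..., 4}, then test f_x and f at those candidates.
  x = -4: f_y(-4, y) = 3*y**2 + 14*y + 14; no integer root y with |y| ≤ 4.
  x = -3: f_y(-3, y) = 3*y**2 + 14*y + 16; vanishes at y ∈ {-2}. (-3, -2): f_x = 0, f = 0 — SINGULAR.
  x = -2: f_y(-2, y) = 3*y**2 + 14*y + 14; no integer root y with |y| ≤ 4.
  x = -1: f_y(-1, y) = 3*y**2 + 14*y + 8; vanishes at y ∈ {-4}. (-1, -4): f_x = -8 ≠ 0.
  x = 0: f_y(0, y) = 3*y**2 + 14*y - 2; no integer root y with |y| ≤ 4.
  x = 1: f_y(1, y) = 3*y**2 + 14*y - 16; no integer root y with |y| ≤ 4.
  x = 2: f_y(2, y) = 3*y**2 + 14*y - 34; no integer root y with |y| ≤ 4.
  x = 3: f_y(3, y) = 3*y**2 + 14*y - 56; no integer root y with |y| ≤ 4.
  x = 4: f_y(4, y) = 3*y**2 + 14*y - 82; no integer root y with |y| ≤ 4.
Only singular point on the grid: (-3, -2).
Classify: substitute x = -3 + u, y = -2 + v and expand: f = -2*u**3 - 2*u**2*v + v**3 + v**2.
No constant or linear terms (consistent with a singular point). Quadratic part: v**2. Cubic part: -2*u**3 - 2*u**2*v + v**3.
The quadratic part v**2 is a perfect square, so there is a single (double) tangent line v = 0, i.e. y = -2. Restricting the cubic part to that line (v = 0) leaves -2*u**3 ≠ 0, so f is not divisible by v and the branch is v² ≈ 2*u**3 to lowest order — this is a cusp.
Classification: cusp.


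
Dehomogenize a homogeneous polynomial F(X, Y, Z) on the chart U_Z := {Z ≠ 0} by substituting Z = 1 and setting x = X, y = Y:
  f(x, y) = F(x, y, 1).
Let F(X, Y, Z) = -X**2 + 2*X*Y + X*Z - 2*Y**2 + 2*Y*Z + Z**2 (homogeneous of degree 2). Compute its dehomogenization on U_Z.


f(x, y) = -x**2 + 2*x*y + x - 2*y**2 + 2*y + 1

On U_Z we set Z = 1. Each monomial c·X^i·Y^j·Z^k in F becomes c·x^i·y^j·1^k = c·x^i·y^j.
Substituting Z = 1: F(X, Y, 1) = -x**2 + 2*x*y + x - 2*y**2 + 2*y + 1.
Note: deg(f) ≤ deg(F) = 2; strict inequality happens when F is divisible by Z (lost terms).


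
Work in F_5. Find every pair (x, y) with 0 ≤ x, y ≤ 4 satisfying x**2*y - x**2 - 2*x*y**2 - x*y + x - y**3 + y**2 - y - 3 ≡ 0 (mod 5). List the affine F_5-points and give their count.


Affine F_5-points: {(0, 4), (2, 0), (3, 1), (4, 0)}; count = 4.

For each of the 25 pairs (x, y) ∈ F_5², evaluate f(x, y) mod 5. Record the zeros.
  x = 0: [0↦2, 1↦1, 2↦1, 3↦1, 4↦0]  zeros at y ∈ {4}
  x = 1: [0↦2, 1↦4, 2↦3, 3↦3, 4↦3]  zeros at y ∈ ∅
  x = 2: [0↦0, 1↦2, 2↦2, 3↦4, 4↦2]  zeros at y ∈ {0}
  x = 3: [0↦1, 1↦0, 2↦3, 3↦4, 4↦2]  zeros at y ∈ {1}
  x = 4: [0↦0, 1↦3, 2↦1, 3↦3, 4↦3]  zeros at y ∈ {0}
Collecting zeros: affine points = {(0, 4), (2, 0), (3, 1), (4, 0)}.
Total count |C(F_5)_aff| = 4.


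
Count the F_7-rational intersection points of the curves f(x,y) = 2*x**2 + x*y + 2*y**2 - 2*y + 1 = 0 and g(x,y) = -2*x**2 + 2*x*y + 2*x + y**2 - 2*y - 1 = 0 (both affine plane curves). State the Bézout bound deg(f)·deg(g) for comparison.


Common zeros: ∅; count = 0; Bézout bound = 4.

deg(f) = 2, deg(g) = 2, so Bézout bound = 4.
Scan x ∈ F_7. For each x, list the y ∈ F_7 with f(x, y) ≡ 0 and those with g(x, y) ≡ 0 (mod 7); the common zeros in that column are the intersection.
  x = 0: f ≡ 0 at y ∈ ∅; g ≡ 0 at y ∈ {4, 5}; common: ∅.
  x = 1: f ≡ 0 at y ∈ ∅; g ≡ 0 at y ∈ {1, 6}; common: ∅.
  x = 2: f ≡ 0 at y ∈ ∅; g ≡ 0 at y ∈ ∅; common: ∅.
  x = 3: f ≡ 0 at y ∈ ∅; g ≡ 0 at y ∈ ∅; common: ∅.
  x = 4: f ≡ 0 at y ∈ ∅; g ≡ 0 at y ∈ ∅; common: ∅.
  x = 5: f ≡ 0 at y ∈ {1}; g ≡ 0 at y ∈ {2, 4}; common: ∅.
  x = 6: f ≡ 0 at y ∈ ∅; g ≡ 0 at y ∈ {5, 6}; common: ∅.
Collecting: common zeros = ∅, so the count is 0.
Comparison with the Bézout bound: 0 ≤ 4 = deg(f)·deg(g), as expected for curves with no common component (the affine F_7-count falls short of the bound because intersections may lie at infinity, over extension fields, or carry multiplicity).


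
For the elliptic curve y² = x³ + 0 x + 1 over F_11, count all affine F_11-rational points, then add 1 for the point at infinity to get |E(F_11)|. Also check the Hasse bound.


Affine points = {(0, 1), (0, 10), (2, 3), (2, 8), (5, 4), (5, 7), (7, 5), (7, 6), (9, 2), (9, 9), (10, 0)}; affine count = 11; |E(F_11)| = 12.

Discriminant check: Δ ∝ 4a³ + 27b² = 4·0³ + 27·1² = 4·0 + 27·1 ≡ 5 (mod 11). Nonzero ⇒ E is nonsingular.
For each x ∈ F_11, compute rhs = x³ + 0·x + 1 mod 11, then count y ∈ F_11 with y² ≡ rhs.
  x = 0: rhs = 1, matching y values: 1, 10 (2 points).
  x = 1: rhs = 2, matching y values: none (0 points).
  x = 2: rhs = 9, matching y values: 3, 8 (2 points).
  x = 3: rhs = 6, matching y values: none (0 points).
  x = 4: rhs = 10, matching y values: none (0 points).
  x = 5: rhs = 5, matching y values: 4, 7 (2 points).
  x = 6: rhs = 8, matching y values: none (0 points).
  x = 7: rhs = 3, matching y values: 5, 6 (2 points).
  x = 8: rhs = 7, matching y values: none (0 points).
  x = 9: rhs = 4, matching y values: 2, 9 (2 points).
  x = 10: rhs = 0, matching y values: 0 (1 points).
Total affine count: 11.
Full point count |E(F_11)| = 11 + 1 = 12.
Hasse bound: |12 − (11+1)| = |0| = 0 ≤ 2√11 ≈ 6.6332 ✓.


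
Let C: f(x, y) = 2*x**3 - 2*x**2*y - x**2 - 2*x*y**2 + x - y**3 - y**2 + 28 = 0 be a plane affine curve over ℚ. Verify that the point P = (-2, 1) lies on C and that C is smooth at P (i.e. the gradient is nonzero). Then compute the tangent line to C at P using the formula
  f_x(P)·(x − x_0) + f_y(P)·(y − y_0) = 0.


Tangent line at P: 35*x - 5*y + 75 = 0.

Step 1: f(-2, 1) = 0, so P lies on C.
Step 2: partial derivatives
  f_x(x, y) = 6*x**2 - 4*x*y - 2*x - 2*y**2 + 1, f_y(x, y) = -2*x**2 - 4*x*y - 3*y**2 - 2*y.
  f_x(P) = 35, f_y(P) = -5 (gradient nonzero, so P is smooth).
Step 3: tangent line at P: 35·(x − -2) + -5·(y − 1) = 0.
Expanding: 35*x - 5*y + 75 = 0.


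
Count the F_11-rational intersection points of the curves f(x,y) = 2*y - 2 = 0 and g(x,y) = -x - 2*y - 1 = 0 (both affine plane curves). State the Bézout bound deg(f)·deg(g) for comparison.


Common zeros: {(8, 1)}; count = 1; Bézout bound = 1.

deg(f) = 1, deg(g) = 1, so Bézout bound = 1.
Scan x ∈ F_11. For each x, list the y ∈ F_11 with f(x, y) ≡ 0 and those with g(x, y) ≡ 0 (mod 11); the common zeros in that column are the intersection.
  x = 0: f ≡ 0 at y ∈ {1}; g ≡ 0 at y ∈ {5}; common: ∅.
  x = 1: f ≡ 0 at y ∈ {1}; g ≡ 0 at y ∈ {10}; common: ∅.
  x = 2: f ≡ 0 at y ∈ {1}; g ≡ 0 at y ∈ {4}; common: ∅.
  x = 3: f ≡ 0 at y ∈ {1}; g ≡ 0 at y ∈ {9}; common: ∅.
  x = 4: f ≡ 0 at y ∈ {1}; g ≡ 0 at y ∈ {3}; common: ∅.
  x = 5: f ≡ 0 at y ∈ {1}; g ≡ 0 at y ∈ {8}; common: ∅.
  x = 6: f ≡ 0 at y ∈ {1}; g ≡ 0 at y ∈ {2}; common: ∅.
  x = 7: f ≡ 0 at y ∈ {1}; g ≡ 0 at y ∈ {7}; common: ∅.
  x = 8: f ≡ 0 at y ∈ {1}; g ≡ 0 at y ∈ {1}; common: {1}.
  x = 9: f ≡ 0 at y ∈ {1}; g ≡ 0 at y ∈ {6}; common: ∅.
  x = 10: f ≡ 0 at y ∈ {1}; g ≡ 0 at y ∈ {0}; common: ∅.
Collecting: common zeros = {(8, 1)}, so the count is 1.
Comparison with the Bézout bound: 1 ≤ 1 = deg(f)·deg(g), as expected for curves with no common component (the bound is attained).


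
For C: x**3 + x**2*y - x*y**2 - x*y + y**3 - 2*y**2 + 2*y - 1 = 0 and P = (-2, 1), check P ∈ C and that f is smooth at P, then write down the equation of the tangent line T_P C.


Tangent line at P: 6*x + 11*y + 1 = 0.

Step 1: f(-2, 1) = 0, so P lies on C.
Step 2: partial derivatives
  f_x(x, y) = 3*x**2 + 2*x*y - y**2 - y, f_y(x, y) = x**2 - 2*x*y - x + 3*y**2 - 4*y + 2.
  f_x(P) = 6, f_y(P) = 11 (gradient nonzero, so P is smooth).
Step 3: tangent line at P: 6·(x − -2) + 11·(y − 1) = 0.
Expanding: 6*x + 11*y + 1 = 0.


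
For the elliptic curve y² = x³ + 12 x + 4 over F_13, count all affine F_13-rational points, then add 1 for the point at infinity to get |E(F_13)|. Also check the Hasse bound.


Affine points = {(0, 2), (0, 11), (1, 2), (1, 11), (2, 6), (2, 7), (4, 5), (4, 8), (8, 1), (8, 12), (9, 3), (9, 10), (12, 2), (12, 11)}; affine count = 14; |E(F_13)| = 15.

Discriminant check: Δ ∝ 4a³ + 27b² = 4·12³ + 27·4² = 4·1728 + 27·16 ≡ 12 (mod 13). Nonzero ⇒ E is nonsingular.
For each x ∈ F_13, compute rhs = x³ + 12·x + 4 mod 13, then count y ∈ F_13 with y² ≡ rhs.
  x = 0: rhs = 4, matching y values: 2, 11 (2 points).
  x = 1: rhs = 4, matching y values: 2, 11 (2 points).
  x = 2: rhs = 10, matching y values: 6, 7 (2 points).
  x = 3: rhs = 2, matching y values: none (0 points).
  x = 4: rhs = 12, matching y values: 5, 8 (2 points).
  x = 5: rhs = 7, matching y values: none (0 points).
  x = 6: rhs = 6, matching y values: none (0 points).
  x = 7: rhs = 2, matching y values: none (0 points).
  x = 8: rhs = 1, matching y values: 1, 12 (2 points).
  x = 9: rhs = 9, matching y values: 3, 10 (2 points).
  x = 10: rhs = 6, matching y values: none (0 points).
  x = 11: rhs = 11, matching y values: none (0 points).
  x = 12: rhs = 4, matching y values: 2, 11 (2 points).
Total affine count: 14.
Full point count |E(F_13)| = 14 + 1 = 15.
Hasse bound: |15 − (13+1)| = |1| = 1 ≤ 2√13 ≈ 7.2111 ✓.


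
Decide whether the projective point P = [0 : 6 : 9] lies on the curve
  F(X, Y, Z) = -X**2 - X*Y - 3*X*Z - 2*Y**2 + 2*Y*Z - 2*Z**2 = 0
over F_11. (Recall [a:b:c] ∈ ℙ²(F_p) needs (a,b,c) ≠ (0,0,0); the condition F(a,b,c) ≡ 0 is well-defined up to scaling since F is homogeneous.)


F(0,6,9) ≡ 6 (mod 11); P is NOT on the curve.

Evaluate F(0, 6, 9) term-by-term (mod 11).
  -X**2 ↦ -1·0·1·1 = 0
  -X*Y ↦ -1·0·6·1 = 0
  -3*X*Z ↦ -3·0·1·9 = 0
  -2*Y**2 ↦ -2·1·36·1 = -72
  2*Y*Z ↦ 2·1·6·9 = 108
  -2*Z**2 ↦ -2·1·1·81 = -162
Sum: F(0, 6, 9) = (0) + (0) + (0) + (-72) + (108) + (-162) = -126.
Reducing mod 11: -126 ≡ 6 (mod 11).
Since F(a, b, c) ≡ 6 ≠ 0 (mod 11), P does NOT lie on the curve.


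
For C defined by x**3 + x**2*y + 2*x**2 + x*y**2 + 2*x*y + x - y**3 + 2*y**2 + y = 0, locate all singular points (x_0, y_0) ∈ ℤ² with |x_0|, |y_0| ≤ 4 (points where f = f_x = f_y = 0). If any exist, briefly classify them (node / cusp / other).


Singular points: {(-1, 0)}; classification: node.

Compute partial derivatives:
  f_x = 3*x**2 + 2*x*y + 4*x + y**2 + 2*y + 1.
  f_y = x**2 + 2*x*y + 2*x - 3*y**2 + 4*y + 1.
Scan x_0 ∈ {−4, ..., 4}. For each x_0, f_y(x_0, y) is a polynomial in y; find its integer roots y ∈ {−4, ..., 4}, then test f_x and f at those candidates.
  x = -4: f_y(-4, y) = -3*y**2 - 4*y + 9; no integer root y with |y| ≤ 4.
  x = -3: f_y(-3, y) = -3*y**2 - 2*y + 4; no integer root y with |y| ≤ 4.
  x = -2: f_y(-2, y) = 1 - 3*y**2; no integer root y with |y| ≤ 4.
  x = -1: f_y(-1, y) = -3*y**2 + 2*y; vanishes at y ∈ {0}. (-1, 0): f_x = 0, f = 0 — SINGULAR.
  x = 0: f_y(0, y) = -3*y**2 + 4*y + 1; no integer root y with |y| ≤ 4.
  x = 1: f_y(1, y) = -3*y**2 + 6*y + 4; no integer root y with |y| ≤ 4.
  x = 2: f_y(2, y) = -3*y**2 + 8*y + 9; no integer root y with |y| ≤ 4.
  x = 3: f_y(3, y) = -3*y**2 + 10*y + 16; no integer root y with |y| ≤ 4.
  x = 4: f_y(4, y) = -3*y**2 + 12*y + 25; no integer root y with |y| ≤ 4.
Only singular point on the grid: (-1, 0).
Classify: substitute x = -1 + u, y = 0 + v and expand: f = u**3 + u**2*v - u**2 + u*v**2 - v**3 + v**2.
No constant or linear terms (consistent with a singular point). Quadratic part: -u**2 + v**2. Cubic part: u**3 + u**2*v + u*v**2 - v**3.
The quadratic part v**2 - u**2 = (v − u)(v + u) splits into two distinct linear factors, so there are two distinct tangent lines y − 0 = ±(x − -1) — this is a node (ordinary double point).
Classification: node.


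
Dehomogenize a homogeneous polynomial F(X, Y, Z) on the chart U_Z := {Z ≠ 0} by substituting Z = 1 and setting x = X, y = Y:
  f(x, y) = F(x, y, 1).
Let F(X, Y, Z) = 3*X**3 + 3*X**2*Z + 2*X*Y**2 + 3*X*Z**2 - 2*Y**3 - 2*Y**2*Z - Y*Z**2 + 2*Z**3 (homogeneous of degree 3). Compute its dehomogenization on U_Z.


f(x, y) = 3*x**3 + 3*x**2 + 2*x*y**2 + 3*x - 2*y**3 - 2*y**2 - y + 2

On U_Z we set Z = 1. Each monomial c·X^i·Y^j·Z^k in F becomes c·x^i·y^j·1^k = c·x^i·y^j.
Substituting Z = 1: F(X, Y, 1) = 3*x**3 + 3*x**2 + 2*x*y**2 + 3*x - 2*y**3 - 2*y**2 - y + 2.
Note: deg(f) ≤ deg(F) = 3; strict inequality happens when F is divisible by Z (lost terms).


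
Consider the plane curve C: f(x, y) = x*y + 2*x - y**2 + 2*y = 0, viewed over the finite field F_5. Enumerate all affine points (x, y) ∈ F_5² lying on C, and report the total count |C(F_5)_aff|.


Affine F_5-points: {(0, 0), (0, 2), (3, 1), (3, 4)}; count = 4.

For each of the 25 pairs (x, y) ∈ F_5², evaluate f(x, y) mod 5. Record the zeros.
  x = 0: [0↦0, 1↦1, 2↦0, 3↦2, 4↦2]  zeros at y ∈ {0, 2}
  x = 1: [0↦2, 1↦4, 2↦4, 3↦2, 4↦3]  zeros at y ∈ ∅
  x = 2: [0↦4, 1↦2, 2↦3, 3↦2, 4↦4]  zeros at y ∈ ∅
  x = 3: [0↦1, 1↦0, 2↦2, 3↦2, 4↦0]  zeros at y ∈ {1, 4}
  x = 4: [0↦3, 1↦3, 2↦1, 3↦2, 4↦1]  zeros at y ∈ ∅
Collecting zeros: affine points = {(0, 0), (0, 2), (3, 1), (3, 4)}.
Total count |C(F_5)_aff| = 4.


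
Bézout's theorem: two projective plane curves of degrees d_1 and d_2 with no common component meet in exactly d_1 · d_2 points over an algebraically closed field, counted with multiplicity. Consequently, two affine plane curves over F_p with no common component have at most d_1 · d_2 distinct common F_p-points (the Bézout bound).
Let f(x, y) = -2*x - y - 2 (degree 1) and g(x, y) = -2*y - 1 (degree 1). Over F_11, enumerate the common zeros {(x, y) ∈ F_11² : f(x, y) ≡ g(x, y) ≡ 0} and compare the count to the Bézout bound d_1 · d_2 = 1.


Common zeros: {(2, 5)}; count = 1; Bézout bound = 1.

deg(f) = 1, deg(g) = 1, so Bézout bound = 1.
Scan x ∈ F_11. For each x, list the y ∈ F_11 with f(x, y) ≡ 0 and those with g(x, y) ≡ 0 (mod 11); the common zeros in that column are the intersection.
  x = 0: f ≡ 0 at y ∈ {9}; g ≡ 0 at y ∈ {5}; common: ∅.
  x = 1: f ≡ 0 at y ∈ {7}; g ≡ 0 at y ∈ {5}; common: ∅.
  x = 2: f ≡ 0 at y ∈ {5}; g ≡ 0 at y ∈ {5}; common: {5}.
  x = 3: f ≡ 0 at y ∈ {3}; g ≡ 0 at y ∈ {5}; common: ∅.
  x = 4: f ≡ 0 at y ∈ {1}; g ≡ 0 at y ∈ {5}; common: ∅.
  x = 5: f ≡ 0 at y ∈ {10}; g ≡ 0 at y ∈ {5}; common: ∅.
  x = 6: f ≡ 0 at y ∈ {8}; g ≡ 0 at y ∈ {5}; common: ∅.
  x = 7: f ≡ 0 at y ∈ {6}; g ≡ 0 at y ∈ {5}; common: ∅.
  x = 8: f ≡ 0 at y ∈ {4}; g ≡ 0 at y ∈ {5}; common: ∅.
  x = 9: f ≡ 0 at y ∈ {2}; g ≡ 0 at y ∈ {5}; common: ∅.
  x = 10: f ≡ 0 at y ∈ {0}; g ≡ 0 at y ∈ {5}; common: ∅.
Collecting: common zeros = {(2, 5)}, so the count is 1.
Comparison with the Bézout bound: 1 ≤ 1 = deg(f)·deg(g), as expected for curves with no common component (the bound is attained).


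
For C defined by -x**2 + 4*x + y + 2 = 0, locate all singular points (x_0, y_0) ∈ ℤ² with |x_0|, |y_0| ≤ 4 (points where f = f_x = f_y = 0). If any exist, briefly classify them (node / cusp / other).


No singular points in the scanned grid; C is smooth there.

Compute partial derivatives:
  f_x = 4 - 2*x.
  f_y = 1.
f_y = 1 is a nonzero constant, so f_y never vanishes: no point (x, y) can satisfy f = f_x = f_y = 0. In particular no (x, y) ∈ {−4, ..., 4}² is singular; the curve is smooth.


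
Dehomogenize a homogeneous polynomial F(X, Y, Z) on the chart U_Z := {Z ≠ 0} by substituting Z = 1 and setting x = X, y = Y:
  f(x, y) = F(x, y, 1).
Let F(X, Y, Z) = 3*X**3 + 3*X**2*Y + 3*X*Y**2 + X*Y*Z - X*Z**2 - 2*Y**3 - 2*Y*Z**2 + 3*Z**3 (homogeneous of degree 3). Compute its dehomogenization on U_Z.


f(x, y) = 3*x**3 + 3*x**2*y + 3*x*y**2 + x*y - x - 2*y**3 - 2*y + 3

On U_Z we set Z = 1. Each monomial c·X^i·Y^j·Z^k in F becomes c·x^i·y^j·1^k = c·x^i·y^j.
Substituting Z = 1: F(X, Y, 1) = 3*x**3 + 3*x**2*y + 3*x*y**2 + x*y - x - 2*y**3 - 2*y + 3.
Note: deg(f) ≤ deg(F) = 3; strict inequality happens when F is divisible by Z (lost terms).


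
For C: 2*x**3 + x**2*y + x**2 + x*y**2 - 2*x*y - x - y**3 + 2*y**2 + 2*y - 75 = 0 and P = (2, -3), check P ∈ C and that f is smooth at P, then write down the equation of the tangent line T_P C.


Tangent line at P: 30*x - 49*y - 207 = 0.

Step 1: f(2, -3) = 0, so P lies on C.
Step 2: partial derivatives
  f_x(x, y) = 6*x**2 + 2*x*y + 2*x + y**2 - 2*y - 1, f_y(x, y) = x**2 + 2*x*y - 2*x - 3*y**2 + 4*y + 2.
  f_x(P) = 30, f_y(P) = -49 (gradient nonzero, so P is smooth).
Step 3: tangent line at P: 30·(x − 2) + -49·(y − -3) = 0.
Expanding: 30*x - 49*y - 207 = 0.


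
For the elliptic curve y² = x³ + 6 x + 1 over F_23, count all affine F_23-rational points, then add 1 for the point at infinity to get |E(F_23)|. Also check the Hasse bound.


Affine points = {(0, 1), (0, 22), (1, 10), (1, 13), (3, 0), (5, 8), (5, 15), (6, 0), (7, 8), (7, 15), (8, 3), (8, 20), (9, 5), (9, 18), (10, 7), (10, 16), (11, 8), (11, 15), (14, 0), (15, 4), (15, 19), (17, 5), (17, 18), (20, 5), (20, 18), (21, 2), (21, 21)}; affine count = 27; |E(F_23)| = 28.

Discriminant check: Δ ∝ 4a³ + 27b² = 4·6³ + 27·1² = 4·216 + 27·1 ≡ 17 (mod 23). Nonzero ⇒ E is nonsingular.
For each x ∈ F_23, compute rhs = x³ + 6·x + 1 mod 23, then count y ∈ F_23 with y² ≡ rhs.
  x = 0: rhs = 1, matching y values: 1, 22 (2 points).
  x = 1: rhs = 8, matching y values: 10, 13 (2 points).
  x = 2: rhs = 21, matching y values: none (0 points).
  x = 3: rhs = 0, matching y values: 0 (1 points).
  x = 4: rhs = 20, matching y values: none (0 points).
  x = 5: rhs = 18, matching y values: 8, 15 (2 points).
  x = 6: rhs = 0, matching y values: 0 (1 points).
  x = 7: rhs = 18, matching y values: 8, 15 (2 points).
  x = 8: rhs = 9, matching y values: 3, 20 (2 points).
  x = 9: rhs = 2, matching y values: 5, 18 (2 points).
  x = 10: rhs = 3, matching y values: 7, 16 (2 points).
  x = 11: rhs = 18, matching y values: 8, 15 (2 points).
  x = 12: rhs = 7, matching y values: none (0 points).
  x = 13: rhs = 22, matching y values: none (0 points).
  x = 14: rhs = 0, matching y values: 0 (1 points).
  x = 15: rhs = 16, matching y values: 4, 19 (2 points).
  x = 16: rhs = 7, matching y values: none (0 points).
  x = 17: rhs = 2, matching y values: 5, 18 (2 points).
  x = 18: rhs = 7, matching y values: none (0 points).
  x = 19: rhs = 5, matching y values: none (0 points).
  x = 20: rhs = 2, matching y values: 5, 18 (2 points).
  x = 21: rhs = 4, matching y values: 2, 21 (2 points).
  x = 22: rhs = 17, matching y values: none (0 points).
Total affine count: 27.
Full point count |E(F_23)| = 27 + 1 = 28.
Hasse bound: |28 − (23+1)| = |4| = 4 ≤ 2√23 ≈ 9.5917 ✓.


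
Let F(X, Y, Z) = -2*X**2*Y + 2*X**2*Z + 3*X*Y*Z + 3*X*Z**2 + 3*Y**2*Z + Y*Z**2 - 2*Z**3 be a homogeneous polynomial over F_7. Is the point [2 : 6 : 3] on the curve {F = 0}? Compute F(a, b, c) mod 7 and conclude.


F(2,6,3) ≡ 0 (mod 7); P is on the curve.

Evaluate F(2, 6, 3) term-by-term (mod 7).
  -2*X**2*Y ↦ -2·4·6·1 = -48
  2*X**2*Z ↦ 2·4·1·3 = 24
  3*X*Y*Z ↦ 3·2·6·3 = 108
  3*X*Z**2 ↦ 3·2·1·9 = 54
  3*Y**2*Z ↦ 3·1·36·3 = 324
  Y*Z**2 ↦ 1·1·6·9 = 54
  -2*Z**3 ↦ -2·1·1·27 = -54
Sum: F(2, 6, 3) = (-48) + (24) + (108) + (54) + (324) + (54) + (-54) = 462.
Reducing mod 7: 462 ≡ 0 (mod 7).
Since F(a, b, c) ≡ 0 (mod 7), P lies on the curve.


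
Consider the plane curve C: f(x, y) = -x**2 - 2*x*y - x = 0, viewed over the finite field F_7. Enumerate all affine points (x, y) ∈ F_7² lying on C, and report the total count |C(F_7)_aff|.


Affine F_7-points: {(0, 0), (0, 1), (0, 2), (0, 3), (0, 4), (0, 5), (0, 6), (1, 6), (2, 2), (3, 5), (4, 1), (5, 4), (6, 0)}; count = 13.

For each of the 49 pairs (x, y) ∈ F_7², evaluate f(x, y) mod 7. Record the zeros.
  x = 0: [0↦0, 1↦0, 2↦0, 3↦0, 4↦0, 5↦0, 6↦0]  zeros at y ∈ {0, 1, 2, 3, 4, 5, 6}
  x = 1: [0↦5, 1↦3, 2↦1, 3↦6, 4↦4, 5↦2, 6↦0]  zeros at y ∈ {6}
  x = 2: [0↦1, 1↦4, 2↦0, 3↦3, 4↦6, 5↦2, 6↦5]  zeros at y ∈ {2}
  x = 3: [0↦2, 1↦3, 2↦4, 3↦5, 4↦6, 5↦0, 6↦1]  zeros at y ∈ {5}
  x = 4: [0↦1, 1↦0, 2↦6, 3↦5, 4↦4, 5↦3, 6↦2]  zeros at y ∈ {1}
  x = 5: [0↦5, 1↦2, 2↦6, 3↦3, 4↦0, 5↦4, 6↦1]  zeros at y ∈ {4}
  x = 6: [0↦0, 1↦2, 2↦4, 3↦6, 4↦1, 5↦3, 6↦5]  zeros at y ∈ {0}
Collecting zeros: affine points = {(0, 0), (0, 1), (0, 2), (0, 3), (0, 4), (0, 5), (0, 6), (1, 6), (2, 2), (3, 5), (4, 1), (5, 4), (6, 0)}.
Total count |C(F_7)_aff| = 13.


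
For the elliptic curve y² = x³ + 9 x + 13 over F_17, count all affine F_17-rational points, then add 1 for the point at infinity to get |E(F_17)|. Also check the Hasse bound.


Affine points = {(0, 8), (0, 9), (3, 4), (3, 13), (5, 8), (5, 9), (8, 6), (8, 11), (10, 7), (10, 10), (11, 7), (11, 10), (12, 8), (12, 9), (13, 7), (13, 10), (15, 2), (15, 15)}; affine count = 18; |E(F_17)| = 19.

Discriminant check: Δ ∝ 4a³ + 27b² = 4·9³ + 27·13² = 4·729 + 27·169 ≡ 16 (mod 17). Nonzero ⇒ E is nonsingular.
For each x ∈ F_17, compute rhs = x³ + 9·x + 13 mod 17, then count y ∈ F_17 with y² ≡ rhs.
  x = 0: rhs = 13, matching y values: 8, 9 (2 points).
  x = 1: rhs = 6, matching y values: none (0 points).
  x = 2: rhs = 5, matching y values: none (0 points).
  x = 3: rhs = 16, matching y values: 4, 13 (2 points).
  x = 4: rhs = 11, matching y values: none (0 points).
  x = 5: rhs = 13, matching y values: 8, 9 (2 points).
  x = 6: rhs = 11, matching y values: none (0 points).
  x = 7: rhs = 11, matching y values: none (0 points).
  x = 8: rhs = 2, matching y values: 6, 11 (2 points).
  x = 9: rhs = 7, matching y values: none (0 points).
  x = 10: rhs = 15, matching y values: 7, 10 (2 points).
  x = 11: rhs = 15, matching y values: 7, 10 (2 points).
  x = 12: rhs = 13, matching y values: 8, 9 (2 points).
  x = 13: rhs = 15, matching y values: 7, 10 (2 points).
  x = 14: rhs = 10, matching y values: none (0 points).
  x = 15: rhs = 4, matching y values: 2, 15 (2 points).
  x = 16: rhs = 3, matching y values: none (0 points).
Total affine count: 18.
Full point count |E(F_17)| = 18 + 1 = 19.
Hasse bound: |19 − (17+1)| = |1| = 1 ≤ 2√17 ≈ 8.2462 ✓.
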